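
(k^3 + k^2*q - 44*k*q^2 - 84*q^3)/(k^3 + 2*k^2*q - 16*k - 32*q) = (k^2 - k*q - 42*q^2)/(k^2 - 16)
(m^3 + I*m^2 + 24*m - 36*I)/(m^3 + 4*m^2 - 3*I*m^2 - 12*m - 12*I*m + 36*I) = (m^2 + 4*I*m + 12)/(m^2 + 4*m - 12)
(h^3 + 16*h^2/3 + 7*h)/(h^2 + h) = (h^2 + 16*h/3 + 7)/(h + 1)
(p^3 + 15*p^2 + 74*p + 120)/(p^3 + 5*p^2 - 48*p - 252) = (p^2 + 9*p + 20)/(p^2 - p - 42)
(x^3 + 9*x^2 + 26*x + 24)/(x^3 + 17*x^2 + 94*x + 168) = (x^2 + 5*x + 6)/(x^2 + 13*x + 42)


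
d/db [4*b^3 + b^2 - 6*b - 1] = 12*b^2 + 2*b - 6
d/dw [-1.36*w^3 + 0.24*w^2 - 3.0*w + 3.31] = -4.08*w^2 + 0.48*w - 3.0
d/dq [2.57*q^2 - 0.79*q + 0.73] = 5.14*q - 0.79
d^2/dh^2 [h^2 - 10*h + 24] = 2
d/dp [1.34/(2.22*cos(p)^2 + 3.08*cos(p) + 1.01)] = (5.9496*cos(p) + 4.1272)*sin(p)/(2.22*cos(p)^2 + 3.08*cos(p) + 1.01)^2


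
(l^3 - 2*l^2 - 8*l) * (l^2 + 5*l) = l^5 + 3*l^4 - 18*l^3 - 40*l^2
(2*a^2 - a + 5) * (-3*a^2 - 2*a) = -6*a^4 - a^3 - 13*a^2 - 10*a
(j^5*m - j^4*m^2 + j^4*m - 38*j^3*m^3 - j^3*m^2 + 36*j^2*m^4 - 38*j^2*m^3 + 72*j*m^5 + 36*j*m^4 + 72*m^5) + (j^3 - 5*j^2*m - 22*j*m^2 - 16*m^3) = j^5*m - j^4*m^2 + j^4*m - 38*j^3*m^3 - j^3*m^2 + j^3 + 36*j^2*m^4 - 38*j^2*m^3 - 5*j^2*m + 72*j*m^5 + 36*j*m^4 - 22*j*m^2 + 72*m^5 - 16*m^3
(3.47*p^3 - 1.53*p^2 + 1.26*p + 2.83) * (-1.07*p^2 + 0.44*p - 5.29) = -3.7129*p^5 + 3.1639*p^4 - 20.3777*p^3 + 5.62*p^2 - 5.4202*p - 14.9707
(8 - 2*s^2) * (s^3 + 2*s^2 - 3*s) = -2*s^5 - 4*s^4 + 14*s^3 + 16*s^2 - 24*s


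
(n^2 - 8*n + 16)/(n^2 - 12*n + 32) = (n - 4)/(n - 8)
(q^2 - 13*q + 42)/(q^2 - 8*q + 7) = (q - 6)/(q - 1)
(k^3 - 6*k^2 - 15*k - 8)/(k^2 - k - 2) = (k^2 - 7*k - 8)/(k - 2)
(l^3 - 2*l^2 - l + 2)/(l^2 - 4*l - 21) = (-l^3 + 2*l^2 + l - 2)/(-l^2 + 4*l + 21)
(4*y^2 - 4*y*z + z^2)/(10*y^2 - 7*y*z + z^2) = (2*y - z)/(5*y - z)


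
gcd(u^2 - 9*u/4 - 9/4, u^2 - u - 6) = u - 3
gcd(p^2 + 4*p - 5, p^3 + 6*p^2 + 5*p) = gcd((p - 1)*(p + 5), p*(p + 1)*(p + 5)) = p + 5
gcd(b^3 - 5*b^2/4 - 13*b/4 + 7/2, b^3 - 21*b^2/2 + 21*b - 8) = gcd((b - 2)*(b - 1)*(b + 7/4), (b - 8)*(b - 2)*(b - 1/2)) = b - 2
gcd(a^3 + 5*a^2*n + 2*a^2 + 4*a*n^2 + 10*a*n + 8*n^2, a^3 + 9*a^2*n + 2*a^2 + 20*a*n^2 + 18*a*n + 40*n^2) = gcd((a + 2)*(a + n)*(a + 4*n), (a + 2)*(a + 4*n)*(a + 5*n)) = a^2 + 4*a*n + 2*a + 8*n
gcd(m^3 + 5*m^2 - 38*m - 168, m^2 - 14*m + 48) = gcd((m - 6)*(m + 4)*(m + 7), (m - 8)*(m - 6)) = m - 6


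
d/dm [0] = 0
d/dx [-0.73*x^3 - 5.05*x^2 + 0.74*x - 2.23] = -2.19*x^2 - 10.1*x + 0.74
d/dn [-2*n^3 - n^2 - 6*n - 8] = -6*n^2 - 2*n - 6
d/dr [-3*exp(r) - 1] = -3*exp(r)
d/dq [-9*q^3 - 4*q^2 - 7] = q*(-27*q - 8)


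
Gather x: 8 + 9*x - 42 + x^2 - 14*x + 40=x^2 - 5*x + 6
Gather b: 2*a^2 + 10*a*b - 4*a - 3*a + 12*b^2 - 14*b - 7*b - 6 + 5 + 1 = 2*a^2 - 7*a + 12*b^2 + b*(10*a - 21)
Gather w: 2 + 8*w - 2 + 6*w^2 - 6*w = 6*w^2 + 2*w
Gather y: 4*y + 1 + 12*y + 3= 16*y + 4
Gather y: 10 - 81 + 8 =-63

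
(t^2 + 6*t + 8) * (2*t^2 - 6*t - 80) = 2*t^4 + 6*t^3 - 100*t^2 - 528*t - 640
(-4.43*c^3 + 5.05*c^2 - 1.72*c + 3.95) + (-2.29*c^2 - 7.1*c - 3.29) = -4.43*c^3 + 2.76*c^2 - 8.82*c + 0.66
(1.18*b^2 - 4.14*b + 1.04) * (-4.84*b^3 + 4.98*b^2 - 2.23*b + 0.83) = -5.7112*b^5 + 25.914*b^4 - 28.2822*b^3 + 15.3908*b^2 - 5.7554*b + 0.8632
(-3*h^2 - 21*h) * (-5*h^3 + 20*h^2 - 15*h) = 15*h^5 + 45*h^4 - 375*h^3 + 315*h^2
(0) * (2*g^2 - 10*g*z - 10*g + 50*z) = 0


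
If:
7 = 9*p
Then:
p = 7/9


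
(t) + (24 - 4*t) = 24 - 3*t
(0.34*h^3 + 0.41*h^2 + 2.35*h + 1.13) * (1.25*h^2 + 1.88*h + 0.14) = 0.425*h^5 + 1.1517*h^4 + 3.7559*h^3 + 5.8879*h^2 + 2.4534*h + 0.1582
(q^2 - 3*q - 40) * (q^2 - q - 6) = q^4 - 4*q^3 - 43*q^2 + 58*q + 240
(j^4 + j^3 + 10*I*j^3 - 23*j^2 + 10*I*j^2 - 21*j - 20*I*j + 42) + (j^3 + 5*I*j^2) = j^4 + 2*j^3 + 10*I*j^3 - 23*j^2 + 15*I*j^2 - 21*j - 20*I*j + 42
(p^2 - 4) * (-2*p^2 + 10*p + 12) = -2*p^4 + 10*p^3 + 20*p^2 - 40*p - 48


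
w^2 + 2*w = w*(w + 2)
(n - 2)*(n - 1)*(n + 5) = n^3 + 2*n^2 - 13*n + 10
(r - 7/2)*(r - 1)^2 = r^3 - 11*r^2/2 + 8*r - 7/2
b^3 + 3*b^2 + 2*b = b*(b + 1)*(b + 2)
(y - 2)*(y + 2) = y^2 - 4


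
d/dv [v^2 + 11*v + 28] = 2*v + 11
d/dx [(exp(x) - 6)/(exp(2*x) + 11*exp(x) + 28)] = (-(exp(x) - 6)*(2*exp(x) + 11) + exp(2*x) + 11*exp(x) + 28)*exp(x)/(exp(2*x) + 11*exp(x) + 28)^2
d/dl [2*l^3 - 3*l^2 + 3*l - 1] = 6*l^2 - 6*l + 3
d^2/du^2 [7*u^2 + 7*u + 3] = 14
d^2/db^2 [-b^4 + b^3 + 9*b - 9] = 6*b*(1 - 2*b)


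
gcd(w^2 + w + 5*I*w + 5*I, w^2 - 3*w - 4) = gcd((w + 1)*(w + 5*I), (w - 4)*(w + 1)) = w + 1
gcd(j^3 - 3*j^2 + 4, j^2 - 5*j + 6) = j - 2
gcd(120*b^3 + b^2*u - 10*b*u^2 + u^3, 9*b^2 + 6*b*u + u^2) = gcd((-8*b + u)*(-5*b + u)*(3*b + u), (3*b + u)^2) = 3*b + u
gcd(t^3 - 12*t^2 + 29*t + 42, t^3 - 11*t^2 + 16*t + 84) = t^2 - 13*t + 42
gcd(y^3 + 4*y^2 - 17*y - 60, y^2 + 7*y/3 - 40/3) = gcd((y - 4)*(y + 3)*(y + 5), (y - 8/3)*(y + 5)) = y + 5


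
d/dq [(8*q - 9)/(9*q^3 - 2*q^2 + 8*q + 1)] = (-144*q^3 + 259*q^2 - 36*q + 80)/(81*q^6 - 36*q^5 + 148*q^4 - 14*q^3 + 60*q^2 + 16*q + 1)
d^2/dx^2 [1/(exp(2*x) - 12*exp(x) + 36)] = 4*(exp(x) + 3)*exp(x)/(exp(4*x) - 24*exp(3*x) + 216*exp(2*x) - 864*exp(x) + 1296)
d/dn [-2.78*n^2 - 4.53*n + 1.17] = -5.56*n - 4.53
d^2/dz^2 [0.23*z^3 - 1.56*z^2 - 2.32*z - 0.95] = 1.38*z - 3.12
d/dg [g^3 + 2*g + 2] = 3*g^2 + 2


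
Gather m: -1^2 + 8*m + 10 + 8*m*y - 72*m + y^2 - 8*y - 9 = m*(8*y - 64) + y^2 - 8*y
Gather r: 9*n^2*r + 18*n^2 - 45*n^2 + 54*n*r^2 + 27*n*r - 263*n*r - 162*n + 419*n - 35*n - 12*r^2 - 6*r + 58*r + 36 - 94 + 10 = -27*n^2 + 222*n + r^2*(54*n - 12) + r*(9*n^2 - 236*n + 52) - 48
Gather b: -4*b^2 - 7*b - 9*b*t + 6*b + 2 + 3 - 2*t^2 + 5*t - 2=-4*b^2 + b*(-9*t - 1) - 2*t^2 + 5*t + 3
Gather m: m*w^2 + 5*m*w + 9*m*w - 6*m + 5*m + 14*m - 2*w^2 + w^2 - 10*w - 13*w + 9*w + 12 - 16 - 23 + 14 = m*(w^2 + 14*w + 13) - w^2 - 14*w - 13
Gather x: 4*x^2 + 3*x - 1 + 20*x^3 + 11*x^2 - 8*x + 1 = 20*x^3 + 15*x^2 - 5*x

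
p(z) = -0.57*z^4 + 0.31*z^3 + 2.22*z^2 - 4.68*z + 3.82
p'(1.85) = -7.72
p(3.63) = -68.06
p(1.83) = -1.80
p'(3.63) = -85.37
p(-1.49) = 11.89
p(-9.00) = -3740.00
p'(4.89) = -227.33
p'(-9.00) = 1692.81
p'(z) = -2.28*z^3 + 0.93*z^2 + 4.44*z - 4.68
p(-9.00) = -3740.00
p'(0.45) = -2.70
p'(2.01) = -10.51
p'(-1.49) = -1.69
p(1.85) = -1.95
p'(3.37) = -66.42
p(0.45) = 2.17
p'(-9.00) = 1692.81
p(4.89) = -255.65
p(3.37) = -48.39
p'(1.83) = -7.41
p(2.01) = -3.40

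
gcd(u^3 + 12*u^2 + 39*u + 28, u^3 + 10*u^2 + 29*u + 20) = u^2 + 5*u + 4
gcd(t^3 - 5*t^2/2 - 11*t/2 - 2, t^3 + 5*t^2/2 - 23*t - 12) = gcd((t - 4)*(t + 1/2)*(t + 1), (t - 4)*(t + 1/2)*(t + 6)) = t^2 - 7*t/2 - 2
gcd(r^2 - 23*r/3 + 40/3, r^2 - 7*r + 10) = r - 5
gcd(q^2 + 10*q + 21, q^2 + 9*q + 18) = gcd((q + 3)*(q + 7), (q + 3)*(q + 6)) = q + 3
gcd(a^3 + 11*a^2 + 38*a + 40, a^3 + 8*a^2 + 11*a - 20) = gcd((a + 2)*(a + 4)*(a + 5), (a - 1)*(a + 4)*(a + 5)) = a^2 + 9*a + 20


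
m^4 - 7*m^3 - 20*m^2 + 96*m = m*(m - 8)*(m - 3)*(m + 4)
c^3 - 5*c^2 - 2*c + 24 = (c - 4)*(c - 3)*(c + 2)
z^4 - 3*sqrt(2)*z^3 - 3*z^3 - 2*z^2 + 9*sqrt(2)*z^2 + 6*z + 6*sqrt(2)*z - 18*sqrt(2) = (z - 3)*(z - 3*sqrt(2))*(z - sqrt(2))*(z + sqrt(2))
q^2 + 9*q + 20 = (q + 4)*(q + 5)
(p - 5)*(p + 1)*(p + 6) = p^3 + 2*p^2 - 29*p - 30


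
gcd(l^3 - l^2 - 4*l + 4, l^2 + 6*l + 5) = 1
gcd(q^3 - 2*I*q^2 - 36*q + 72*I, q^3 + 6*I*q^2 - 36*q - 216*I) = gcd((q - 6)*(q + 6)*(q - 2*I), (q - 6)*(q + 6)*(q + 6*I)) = q^2 - 36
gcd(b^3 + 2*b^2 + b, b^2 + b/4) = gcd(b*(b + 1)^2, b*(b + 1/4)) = b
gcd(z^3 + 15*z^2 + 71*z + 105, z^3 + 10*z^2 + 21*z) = z^2 + 10*z + 21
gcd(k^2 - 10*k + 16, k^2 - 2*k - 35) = 1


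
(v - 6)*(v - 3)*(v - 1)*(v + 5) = v^4 - 5*v^3 - 23*v^2 + 117*v - 90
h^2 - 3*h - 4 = (h - 4)*(h + 1)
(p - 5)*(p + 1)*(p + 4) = p^3 - 21*p - 20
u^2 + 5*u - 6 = (u - 1)*(u + 6)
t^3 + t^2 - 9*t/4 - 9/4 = (t - 3/2)*(t + 1)*(t + 3/2)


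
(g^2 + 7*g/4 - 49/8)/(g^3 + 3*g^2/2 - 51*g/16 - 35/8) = 2*(2*g + 7)/(4*g^2 + 13*g + 10)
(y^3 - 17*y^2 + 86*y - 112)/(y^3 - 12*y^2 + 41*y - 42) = (y - 8)/(y - 3)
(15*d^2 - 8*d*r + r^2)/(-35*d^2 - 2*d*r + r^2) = (-15*d^2 + 8*d*r - r^2)/(35*d^2 + 2*d*r - r^2)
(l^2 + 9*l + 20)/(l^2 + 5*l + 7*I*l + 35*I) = (l + 4)/(l + 7*I)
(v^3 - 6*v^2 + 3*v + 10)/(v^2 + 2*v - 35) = (v^2 - v - 2)/(v + 7)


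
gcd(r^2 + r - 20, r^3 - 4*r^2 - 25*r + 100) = r^2 + r - 20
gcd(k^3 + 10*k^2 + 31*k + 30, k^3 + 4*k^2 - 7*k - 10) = k + 5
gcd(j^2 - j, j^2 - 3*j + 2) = j - 1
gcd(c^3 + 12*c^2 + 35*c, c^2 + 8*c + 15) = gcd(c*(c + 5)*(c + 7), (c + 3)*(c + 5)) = c + 5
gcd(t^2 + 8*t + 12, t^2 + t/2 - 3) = t + 2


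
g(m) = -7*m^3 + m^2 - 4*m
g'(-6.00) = -772.00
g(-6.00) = 1572.00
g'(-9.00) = -1723.00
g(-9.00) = 5220.00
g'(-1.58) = -59.58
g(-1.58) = 36.43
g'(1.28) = -35.85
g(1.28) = -18.16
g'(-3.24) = -230.93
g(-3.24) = 261.54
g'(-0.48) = -9.80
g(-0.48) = 2.92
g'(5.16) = -552.82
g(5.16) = -955.73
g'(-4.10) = -365.21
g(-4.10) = 515.66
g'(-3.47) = -263.80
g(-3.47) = 318.39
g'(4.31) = -385.48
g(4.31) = -559.10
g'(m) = -21*m^2 + 2*m - 4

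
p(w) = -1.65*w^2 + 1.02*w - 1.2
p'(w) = 1.02 - 3.3*w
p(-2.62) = -15.20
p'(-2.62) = 9.67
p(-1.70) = -7.70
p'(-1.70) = 6.63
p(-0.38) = -1.83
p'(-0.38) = 2.27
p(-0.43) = -1.94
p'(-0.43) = 2.44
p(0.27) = -1.04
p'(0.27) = 0.13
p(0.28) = -1.04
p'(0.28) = 0.10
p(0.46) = -1.08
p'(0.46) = -0.50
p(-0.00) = -1.20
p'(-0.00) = 1.02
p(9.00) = -125.67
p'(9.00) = -28.68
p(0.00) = -1.20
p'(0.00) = 1.02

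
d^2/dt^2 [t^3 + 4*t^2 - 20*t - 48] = 6*t + 8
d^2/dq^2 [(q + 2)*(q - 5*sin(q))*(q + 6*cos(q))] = 5*q^2*sin(q) - 6*q^2*cos(q) - 14*q*sin(q) + 60*q*sin(2*q) - 32*q*cos(q) + 6*q - 34*sin(q) + 120*sin(2*q) - 8*cos(q) - 60*cos(2*q) + 4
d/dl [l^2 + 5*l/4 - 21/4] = 2*l + 5/4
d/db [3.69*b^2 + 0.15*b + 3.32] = 7.38*b + 0.15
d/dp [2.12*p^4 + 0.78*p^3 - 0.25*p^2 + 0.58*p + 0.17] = 8.48*p^3 + 2.34*p^2 - 0.5*p + 0.58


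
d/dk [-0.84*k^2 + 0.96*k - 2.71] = 0.96 - 1.68*k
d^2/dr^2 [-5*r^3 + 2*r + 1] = -30*r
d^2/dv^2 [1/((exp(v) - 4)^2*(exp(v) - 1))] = (9*exp(3*v) - 27*exp(2*v) + 12*exp(v) + 24)*exp(v)/(exp(7*v) - 19*exp(6*v) + 147*exp(5*v) - 593*exp(4*v) + 1328*exp(3*v) - 1632*exp(2*v) + 1024*exp(v) - 256)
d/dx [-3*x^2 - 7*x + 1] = -6*x - 7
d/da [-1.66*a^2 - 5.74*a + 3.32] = -3.32*a - 5.74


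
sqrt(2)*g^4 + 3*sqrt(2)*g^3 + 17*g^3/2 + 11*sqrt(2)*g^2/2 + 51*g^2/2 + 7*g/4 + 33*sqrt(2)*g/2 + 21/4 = (g + 3)*(g + sqrt(2)/2)*(g + 7*sqrt(2)/2)*(sqrt(2)*g + 1/2)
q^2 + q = q*(q + 1)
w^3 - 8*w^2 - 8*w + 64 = (w - 8)*(w - 2*sqrt(2))*(w + 2*sqrt(2))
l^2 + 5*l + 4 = (l + 1)*(l + 4)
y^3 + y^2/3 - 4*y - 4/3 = (y - 2)*(y + 1/3)*(y + 2)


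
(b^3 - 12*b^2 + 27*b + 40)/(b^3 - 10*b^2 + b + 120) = (b + 1)/(b + 3)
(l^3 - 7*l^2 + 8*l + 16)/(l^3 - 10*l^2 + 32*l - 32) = (l + 1)/(l - 2)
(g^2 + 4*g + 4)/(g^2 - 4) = (g + 2)/(g - 2)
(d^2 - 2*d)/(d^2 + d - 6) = d/(d + 3)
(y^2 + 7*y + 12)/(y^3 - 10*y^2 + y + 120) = (y + 4)/(y^2 - 13*y + 40)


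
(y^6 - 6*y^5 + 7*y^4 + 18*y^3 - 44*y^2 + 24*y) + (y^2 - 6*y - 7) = y^6 - 6*y^5 + 7*y^4 + 18*y^3 - 43*y^2 + 18*y - 7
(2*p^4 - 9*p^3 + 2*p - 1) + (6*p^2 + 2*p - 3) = 2*p^4 - 9*p^3 + 6*p^2 + 4*p - 4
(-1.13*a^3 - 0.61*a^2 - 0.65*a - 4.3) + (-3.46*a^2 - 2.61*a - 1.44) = -1.13*a^3 - 4.07*a^2 - 3.26*a - 5.74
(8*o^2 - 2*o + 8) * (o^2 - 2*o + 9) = 8*o^4 - 18*o^3 + 84*o^2 - 34*o + 72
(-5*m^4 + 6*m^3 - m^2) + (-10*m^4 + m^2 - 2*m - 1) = -15*m^4 + 6*m^3 - 2*m - 1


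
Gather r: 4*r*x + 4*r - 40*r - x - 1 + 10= r*(4*x - 36) - x + 9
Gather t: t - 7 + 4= t - 3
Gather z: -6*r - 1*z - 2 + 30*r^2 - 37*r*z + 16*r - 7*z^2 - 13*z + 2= 30*r^2 + 10*r - 7*z^2 + z*(-37*r - 14)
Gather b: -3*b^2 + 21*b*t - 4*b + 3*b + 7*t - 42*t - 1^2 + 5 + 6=-3*b^2 + b*(21*t - 1) - 35*t + 10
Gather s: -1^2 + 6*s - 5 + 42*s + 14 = 48*s + 8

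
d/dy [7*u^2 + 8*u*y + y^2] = 8*u + 2*y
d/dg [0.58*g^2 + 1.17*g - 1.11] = 1.16*g + 1.17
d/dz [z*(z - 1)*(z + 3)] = 3*z^2 + 4*z - 3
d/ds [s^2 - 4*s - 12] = 2*s - 4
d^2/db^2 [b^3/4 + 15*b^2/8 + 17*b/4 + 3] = 3*b/2 + 15/4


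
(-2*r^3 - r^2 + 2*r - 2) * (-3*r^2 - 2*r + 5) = 6*r^5 + 7*r^4 - 14*r^3 - 3*r^2 + 14*r - 10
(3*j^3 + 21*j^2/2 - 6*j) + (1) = 3*j^3 + 21*j^2/2 - 6*j + 1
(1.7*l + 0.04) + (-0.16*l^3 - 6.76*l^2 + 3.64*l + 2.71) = -0.16*l^3 - 6.76*l^2 + 5.34*l + 2.75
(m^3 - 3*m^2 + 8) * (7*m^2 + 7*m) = 7*m^5 - 14*m^4 - 21*m^3 + 56*m^2 + 56*m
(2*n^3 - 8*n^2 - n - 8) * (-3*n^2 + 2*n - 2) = -6*n^5 + 28*n^4 - 17*n^3 + 38*n^2 - 14*n + 16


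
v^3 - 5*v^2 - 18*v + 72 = (v - 6)*(v - 3)*(v + 4)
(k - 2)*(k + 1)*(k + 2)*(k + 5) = k^4 + 6*k^3 + k^2 - 24*k - 20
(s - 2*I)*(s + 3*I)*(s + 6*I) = s^3 + 7*I*s^2 + 36*I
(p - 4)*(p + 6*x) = p^2 + 6*p*x - 4*p - 24*x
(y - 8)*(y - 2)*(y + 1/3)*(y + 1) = y^4 - 26*y^3/3 + 3*y^2 + 18*y + 16/3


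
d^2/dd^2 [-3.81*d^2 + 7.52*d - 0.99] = -7.62000000000000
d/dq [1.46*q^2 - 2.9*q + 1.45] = 2.92*q - 2.9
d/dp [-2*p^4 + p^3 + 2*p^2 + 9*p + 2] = -8*p^3 + 3*p^2 + 4*p + 9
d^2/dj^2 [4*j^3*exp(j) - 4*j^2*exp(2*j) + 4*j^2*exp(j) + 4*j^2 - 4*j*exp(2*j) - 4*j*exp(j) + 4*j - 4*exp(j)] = 4*j^3*exp(j) - 16*j^2*exp(2*j) + 28*j^2*exp(j) - 48*j*exp(2*j) + 36*j*exp(j) - 24*exp(2*j) - 4*exp(j) + 8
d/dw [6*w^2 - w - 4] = 12*w - 1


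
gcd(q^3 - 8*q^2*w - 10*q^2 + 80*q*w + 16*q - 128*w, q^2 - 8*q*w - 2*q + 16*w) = q^2 - 8*q*w - 2*q + 16*w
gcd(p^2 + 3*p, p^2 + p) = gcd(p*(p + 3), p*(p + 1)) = p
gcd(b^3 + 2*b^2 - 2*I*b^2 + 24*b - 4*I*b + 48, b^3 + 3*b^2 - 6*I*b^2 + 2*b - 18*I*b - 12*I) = b^2 + b*(2 - 6*I) - 12*I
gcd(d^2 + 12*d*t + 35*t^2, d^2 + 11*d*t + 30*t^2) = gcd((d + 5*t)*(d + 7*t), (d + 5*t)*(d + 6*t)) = d + 5*t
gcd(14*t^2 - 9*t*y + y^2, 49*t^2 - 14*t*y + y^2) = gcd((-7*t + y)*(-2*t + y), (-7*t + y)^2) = -7*t + y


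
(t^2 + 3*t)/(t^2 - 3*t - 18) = t/(t - 6)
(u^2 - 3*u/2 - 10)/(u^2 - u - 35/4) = 2*(u - 4)/(2*u - 7)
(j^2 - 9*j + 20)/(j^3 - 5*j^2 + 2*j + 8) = (j - 5)/(j^2 - j - 2)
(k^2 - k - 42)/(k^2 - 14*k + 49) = (k + 6)/(k - 7)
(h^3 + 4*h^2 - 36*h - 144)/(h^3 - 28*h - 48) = (h + 6)/(h + 2)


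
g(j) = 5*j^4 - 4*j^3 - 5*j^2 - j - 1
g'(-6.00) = -4693.00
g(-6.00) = 7169.00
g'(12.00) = 32711.00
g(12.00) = 96035.00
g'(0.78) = -6.61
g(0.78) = -4.87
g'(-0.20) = 0.36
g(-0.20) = -0.96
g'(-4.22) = -1675.53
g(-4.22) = 1800.48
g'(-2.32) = -292.13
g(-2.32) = 169.21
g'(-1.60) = -97.64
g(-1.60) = 36.95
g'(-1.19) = -39.80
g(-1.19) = 9.88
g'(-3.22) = -760.95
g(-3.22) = 621.44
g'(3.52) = 687.40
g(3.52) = 526.68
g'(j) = 20*j^3 - 12*j^2 - 10*j - 1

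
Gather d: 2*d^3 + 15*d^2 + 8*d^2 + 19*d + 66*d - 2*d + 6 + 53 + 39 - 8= 2*d^3 + 23*d^2 + 83*d + 90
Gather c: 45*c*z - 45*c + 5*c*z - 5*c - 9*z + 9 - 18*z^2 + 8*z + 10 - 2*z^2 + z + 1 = c*(50*z - 50) - 20*z^2 + 20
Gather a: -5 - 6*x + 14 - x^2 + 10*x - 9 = -x^2 + 4*x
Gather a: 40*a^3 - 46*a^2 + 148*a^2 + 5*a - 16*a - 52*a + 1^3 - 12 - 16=40*a^3 + 102*a^2 - 63*a - 27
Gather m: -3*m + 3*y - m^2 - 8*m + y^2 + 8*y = -m^2 - 11*m + y^2 + 11*y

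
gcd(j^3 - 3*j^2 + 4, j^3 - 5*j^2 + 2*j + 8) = j^2 - j - 2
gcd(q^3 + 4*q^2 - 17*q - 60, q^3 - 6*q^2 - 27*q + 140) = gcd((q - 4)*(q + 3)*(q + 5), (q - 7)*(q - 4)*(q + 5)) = q^2 + q - 20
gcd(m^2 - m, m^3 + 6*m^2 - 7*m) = m^2 - m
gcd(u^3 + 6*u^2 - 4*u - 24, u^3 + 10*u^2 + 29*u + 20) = 1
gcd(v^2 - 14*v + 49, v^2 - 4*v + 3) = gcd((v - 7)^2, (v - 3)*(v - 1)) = 1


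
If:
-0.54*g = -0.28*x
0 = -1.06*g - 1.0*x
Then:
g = 0.00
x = 0.00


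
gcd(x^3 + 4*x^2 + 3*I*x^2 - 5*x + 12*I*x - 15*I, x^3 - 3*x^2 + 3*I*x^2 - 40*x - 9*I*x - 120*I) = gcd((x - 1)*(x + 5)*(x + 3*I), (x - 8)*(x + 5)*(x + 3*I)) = x^2 + x*(5 + 3*I) + 15*I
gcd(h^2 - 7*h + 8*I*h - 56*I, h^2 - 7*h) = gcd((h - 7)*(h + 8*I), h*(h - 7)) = h - 7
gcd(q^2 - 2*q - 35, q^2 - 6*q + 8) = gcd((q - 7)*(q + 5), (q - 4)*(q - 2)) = 1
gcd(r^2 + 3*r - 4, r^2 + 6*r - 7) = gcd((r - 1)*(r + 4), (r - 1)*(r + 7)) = r - 1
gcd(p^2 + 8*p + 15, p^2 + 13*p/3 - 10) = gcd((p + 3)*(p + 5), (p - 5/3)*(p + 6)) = 1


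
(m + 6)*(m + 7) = m^2 + 13*m + 42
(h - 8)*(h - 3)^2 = h^3 - 14*h^2 + 57*h - 72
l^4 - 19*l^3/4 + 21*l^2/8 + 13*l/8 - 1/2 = (l - 4)*(l - 1)*(l - 1/4)*(l + 1/2)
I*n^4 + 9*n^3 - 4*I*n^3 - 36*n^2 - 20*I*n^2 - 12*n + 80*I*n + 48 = (n - 4)*(n - 6*I)*(n - 2*I)*(I*n + 1)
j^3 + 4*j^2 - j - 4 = (j - 1)*(j + 1)*(j + 4)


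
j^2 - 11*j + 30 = (j - 6)*(j - 5)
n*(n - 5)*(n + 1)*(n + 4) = n^4 - 21*n^2 - 20*n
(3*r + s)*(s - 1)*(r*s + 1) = 3*r^2*s^2 - 3*r^2*s + r*s^3 - r*s^2 + 3*r*s - 3*r + s^2 - s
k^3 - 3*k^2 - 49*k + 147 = (k - 7)*(k - 3)*(k + 7)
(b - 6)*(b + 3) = b^2 - 3*b - 18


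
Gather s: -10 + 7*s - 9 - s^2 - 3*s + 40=-s^2 + 4*s + 21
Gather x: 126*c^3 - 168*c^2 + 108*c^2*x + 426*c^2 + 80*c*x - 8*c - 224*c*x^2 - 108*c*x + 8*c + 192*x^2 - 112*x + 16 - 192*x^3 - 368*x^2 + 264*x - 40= 126*c^3 + 258*c^2 - 192*x^3 + x^2*(-224*c - 176) + x*(108*c^2 - 28*c + 152) - 24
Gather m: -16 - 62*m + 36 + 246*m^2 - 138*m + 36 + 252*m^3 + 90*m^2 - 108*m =252*m^3 + 336*m^2 - 308*m + 56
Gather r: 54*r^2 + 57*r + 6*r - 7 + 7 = 54*r^2 + 63*r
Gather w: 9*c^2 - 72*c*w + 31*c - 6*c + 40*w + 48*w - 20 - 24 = 9*c^2 + 25*c + w*(88 - 72*c) - 44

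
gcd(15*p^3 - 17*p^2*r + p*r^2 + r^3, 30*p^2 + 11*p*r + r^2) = 5*p + r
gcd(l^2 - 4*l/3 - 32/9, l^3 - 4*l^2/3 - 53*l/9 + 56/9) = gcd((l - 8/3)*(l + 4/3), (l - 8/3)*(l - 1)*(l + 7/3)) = l - 8/3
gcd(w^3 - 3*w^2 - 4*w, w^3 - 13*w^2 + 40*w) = w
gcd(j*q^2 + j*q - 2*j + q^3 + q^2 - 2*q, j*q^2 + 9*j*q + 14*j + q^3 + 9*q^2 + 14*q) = j*q + 2*j + q^2 + 2*q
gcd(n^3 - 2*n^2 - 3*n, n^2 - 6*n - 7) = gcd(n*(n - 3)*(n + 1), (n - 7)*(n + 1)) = n + 1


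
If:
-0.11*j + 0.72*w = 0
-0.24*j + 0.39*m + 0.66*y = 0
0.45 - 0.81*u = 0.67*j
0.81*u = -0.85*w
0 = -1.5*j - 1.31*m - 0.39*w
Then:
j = 0.83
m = -0.99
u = -0.13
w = 0.13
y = 0.89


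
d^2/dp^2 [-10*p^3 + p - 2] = -60*p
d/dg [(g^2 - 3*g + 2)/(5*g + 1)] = (5*g^2 + 2*g - 13)/(25*g^2 + 10*g + 1)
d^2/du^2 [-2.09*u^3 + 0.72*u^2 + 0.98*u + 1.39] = 1.44 - 12.54*u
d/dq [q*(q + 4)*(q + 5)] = 3*q^2 + 18*q + 20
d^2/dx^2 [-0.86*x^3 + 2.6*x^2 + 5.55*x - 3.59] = 5.2 - 5.16*x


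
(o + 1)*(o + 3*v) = o^2 + 3*o*v + o + 3*v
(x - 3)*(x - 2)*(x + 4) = x^3 - x^2 - 14*x + 24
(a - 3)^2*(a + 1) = a^3 - 5*a^2 + 3*a + 9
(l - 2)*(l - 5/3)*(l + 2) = l^3 - 5*l^2/3 - 4*l + 20/3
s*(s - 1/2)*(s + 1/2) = s^3 - s/4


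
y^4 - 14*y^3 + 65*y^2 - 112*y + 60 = (y - 6)*(y - 5)*(y - 2)*(y - 1)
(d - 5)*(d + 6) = d^2 + d - 30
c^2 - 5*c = c*(c - 5)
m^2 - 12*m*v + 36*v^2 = (m - 6*v)^2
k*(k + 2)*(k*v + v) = k^3*v + 3*k^2*v + 2*k*v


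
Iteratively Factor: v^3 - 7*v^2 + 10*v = (v - 5)*(v^2 - 2*v) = v*(v - 5)*(v - 2)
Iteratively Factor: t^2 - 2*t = (t)*(t - 2)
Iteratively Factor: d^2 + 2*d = (d)*(d + 2)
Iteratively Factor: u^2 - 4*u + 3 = (u - 3)*(u - 1)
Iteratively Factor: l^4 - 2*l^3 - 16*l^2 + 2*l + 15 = (l + 1)*(l^3 - 3*l^2 - 13*l + 15) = (l - 1)*(l + 1)*(l^2 - 2*l - 15) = (l - 5)*(l - 1)*(l + 1)*(l + 3)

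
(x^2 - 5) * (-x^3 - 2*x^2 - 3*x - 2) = -x^5 - 2*x^4 + 2*x^3 + 8*x^2 + 15*x + 10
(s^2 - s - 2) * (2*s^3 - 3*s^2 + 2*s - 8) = 2*s^5 - 5*s^4 + s^3 - 4*s^2 + 4*s + 16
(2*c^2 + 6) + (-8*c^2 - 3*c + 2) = -6*c^2 - 3*c + 8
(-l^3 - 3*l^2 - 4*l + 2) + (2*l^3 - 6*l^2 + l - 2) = l^3 - 9*l^2 - 3*l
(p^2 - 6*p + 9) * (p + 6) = p^3 - 27*p + 54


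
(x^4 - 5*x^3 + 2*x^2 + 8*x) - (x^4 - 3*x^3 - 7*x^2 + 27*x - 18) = -2*x^3 + 9*x^2 - 19*x + 18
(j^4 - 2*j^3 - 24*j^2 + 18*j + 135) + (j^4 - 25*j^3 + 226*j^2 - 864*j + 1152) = 2*j^4 - 27*j^3 + 202*j^2 - 846*j + 1287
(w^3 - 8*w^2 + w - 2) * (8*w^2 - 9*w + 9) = 8*w^5 - 73*w^4 + 89*w^3 - 97*w^2 + 27*w - 18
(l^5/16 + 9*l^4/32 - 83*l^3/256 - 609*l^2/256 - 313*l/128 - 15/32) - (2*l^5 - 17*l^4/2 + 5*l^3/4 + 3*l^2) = -31*l^5/16 + 281*l^4/32 - 403*l^3/256 - 1377*l^2/256 - 313*l/128 - 15/32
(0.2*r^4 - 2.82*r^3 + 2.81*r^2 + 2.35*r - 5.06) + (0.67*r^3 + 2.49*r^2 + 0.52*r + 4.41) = 0.2*r^4 - 2.15*r^3 + 5.3*r^2 + 2.87*r - 0.649999999999999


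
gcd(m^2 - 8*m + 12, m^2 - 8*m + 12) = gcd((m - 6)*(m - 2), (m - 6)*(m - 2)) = m^2 - 8*m + 12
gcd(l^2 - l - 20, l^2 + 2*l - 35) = l - 5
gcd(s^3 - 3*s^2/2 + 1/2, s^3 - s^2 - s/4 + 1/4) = s^2 - s/2 - 1/2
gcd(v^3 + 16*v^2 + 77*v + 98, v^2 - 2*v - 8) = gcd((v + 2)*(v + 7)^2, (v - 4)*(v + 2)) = v + 2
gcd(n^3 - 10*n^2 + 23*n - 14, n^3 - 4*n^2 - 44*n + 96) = n - 2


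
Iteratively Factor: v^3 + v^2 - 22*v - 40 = (v + 2)*(v^2 - v - 20) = (v + 2)*(v + 4)*(v - 5)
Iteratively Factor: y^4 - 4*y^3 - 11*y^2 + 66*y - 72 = (y - 3)*(y^3 - y^2 - 14*y + 24) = (y - 3)*(y - 2)*(y^2 + y - 12) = (y - 3)^2*(y - 2)*(y + 4)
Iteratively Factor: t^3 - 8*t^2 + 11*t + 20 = (t - 4)*(t^2 - 4*t - 5) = (t - 4)*(t + 1)*(t - 5)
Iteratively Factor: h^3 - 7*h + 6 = (h - 1)*(h^2 + h - 6) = (h - 1)*(h + 3)*(h - 2)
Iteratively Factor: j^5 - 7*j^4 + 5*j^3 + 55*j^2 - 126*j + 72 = (j - 1)*(j^4 - 6*j^3 - j^2 + 54*j - 72) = (j - 2)*(j - 1)*(j^3 - 4*j^2 - 9*j + 36) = (j - 3)*(j - 2)*(j - 1)*(j^2 - j - 12) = (j - 3)*(j - 2)*(j - 1)*(j + 3)*(j - 4)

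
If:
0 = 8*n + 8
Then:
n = -1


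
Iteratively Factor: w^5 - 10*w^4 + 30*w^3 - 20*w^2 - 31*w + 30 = (w - 3)*(w^4 - 7*w^3 + 9*w^2 + 7*w - 10) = (w - 3)*(w - 2)*(w^3 - 5*w^2 - w + 5) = (w - 5)*(w - 3)*(w - 2)*(w^2 - 1) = (w - 5)*(w - 3)*(w - 2)*(w - 1)*(w + 1)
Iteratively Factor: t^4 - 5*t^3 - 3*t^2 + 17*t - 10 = (t - 5)*(t^3 - 3*t + 2) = (t - 5)*(t - 1)*(t^2 + t - 2) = (t - 5)*(t - 1)^2*(t + 2)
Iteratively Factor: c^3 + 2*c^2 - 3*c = (c)*(c^2 + 2*c - 3) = c*(c + 3)*(c - 1)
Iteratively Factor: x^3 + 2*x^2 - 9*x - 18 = (x + 3)*(x^2 - x - 6) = (x - 3)*(x + 3)*(x + 2)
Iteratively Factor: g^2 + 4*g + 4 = (g + 2)*(g + 2)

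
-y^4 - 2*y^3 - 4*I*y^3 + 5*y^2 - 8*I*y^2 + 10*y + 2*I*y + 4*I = (y + 2)*(y + 2*I)*(-I*y + 1)^2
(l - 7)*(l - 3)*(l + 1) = l^3 - 9*l^2 + 11*l + 21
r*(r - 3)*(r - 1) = r^3 - 4*r^2 + 3*r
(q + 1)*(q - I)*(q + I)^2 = q^4 + q^3 + I*q^3 + q^2 + I*q^2 + q + I*q + I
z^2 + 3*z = z*(z + 3)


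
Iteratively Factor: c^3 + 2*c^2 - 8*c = (c)*(c^2 + 2*c - 8) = c*(c - 2)*(c + 4)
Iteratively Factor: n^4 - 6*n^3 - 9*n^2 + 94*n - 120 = (n - 3)*(n^3 - 3*n^2 - 18*n + 40) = (n - 5)*(n - 3)*(n^2 + 2*n - 8) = (n - 5)*(n - 3)*(n + 4)*(n - 2)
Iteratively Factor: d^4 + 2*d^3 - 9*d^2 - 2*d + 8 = (d - 1)*(d^3 + 3*d^2 - 6*d - 8) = (d - 2)*(d - 1)*(d^2 + 5*d + 4) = (d - 2)*(d - 1)*(d + 4)*(d + 1)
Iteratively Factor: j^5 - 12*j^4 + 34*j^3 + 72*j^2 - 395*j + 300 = (j + 3)*(j^4 - 15*j^3 + 79*j^2 - 165*j + 100) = (j - 4)*(j + 3)*(j^3 - 11*j^2 + 35*j - 25) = (j - 4)*(j - 1)*(j + 3)*(j^2 - 10*j + 25) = (j - 5)*(j - 4)*(j - 1)*(j + 3)*(j - 5)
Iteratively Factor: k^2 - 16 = (k + 4)*(k - 4)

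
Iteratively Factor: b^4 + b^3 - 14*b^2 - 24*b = (b)*(b^3 + b^2 - 14*b - 24) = b*(b + 2)*(b^2 - b - 12) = b*(b - 4)*(b + 2)*(b + 3)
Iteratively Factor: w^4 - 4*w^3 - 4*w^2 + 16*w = (w - 2)*(w^3 - 2*w^2 - 8*w) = (w - 2)*(w + 2)*(w^2 - 4*w) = (w - 4)*(w - 2)*(w + 2)*(w)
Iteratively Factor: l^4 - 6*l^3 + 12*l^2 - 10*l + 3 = (l - 1)*(l^3 - 5*l^2 + 7*l - 3) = (l - 3)*(l - 1)*(l^2 - 2*l + 1) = (l - 3)*(l - 1)^2*(l - 1)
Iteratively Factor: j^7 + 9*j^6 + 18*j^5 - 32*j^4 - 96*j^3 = (j)*(j^6 + 9*j^5 + 18*j^4 - 32*j^3 - 96*j^2) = j*(j - 2)*(j^5 + 11*j^4 + 40*j^3 + 48*j^2) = j^2*(j - 2)*(j^4 + 11*j^3 + 40*j^2 + 48*j) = j^2*(j - 2)*(j + 4)*(j^3 + 7*j^2 + 12*j) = j^2*(j - 2)*(j + 3)*(j + 4)*(j^2 + 4*j) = j^3*(j - 2)*(j + 3)*(j + 4)*(j + 4)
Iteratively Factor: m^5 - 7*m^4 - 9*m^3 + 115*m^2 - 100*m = (m - 1)*(m^4 - 6*m^3 - 15*m^2 + 100*m) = (m - 1)*(m + 4)*(m^3 - 10*m^2 + 25*m) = (m - 5)*(m - 1)*(m + 4)*(m^2 - 5*m) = m*(m - 5)*(m - 1)*(m + 4)*(m - 5)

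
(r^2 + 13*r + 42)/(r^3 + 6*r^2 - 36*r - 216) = (r + 7)/(r^2 - 36)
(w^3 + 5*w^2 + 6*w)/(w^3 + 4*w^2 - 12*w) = (w^2 + 5*w + 6)/(w^2 + 4*w - 12)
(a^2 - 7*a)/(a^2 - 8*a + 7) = a/(a - 1)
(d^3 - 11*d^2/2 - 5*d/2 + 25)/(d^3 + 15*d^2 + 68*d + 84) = (2*d^2 - 15*d + 25)/(2*(d^2 + 13*d + 42))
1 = 1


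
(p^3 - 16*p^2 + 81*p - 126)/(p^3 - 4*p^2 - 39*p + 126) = (p - 6)/(p + 6)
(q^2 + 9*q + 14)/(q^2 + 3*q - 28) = (q + 2)/(q - 4)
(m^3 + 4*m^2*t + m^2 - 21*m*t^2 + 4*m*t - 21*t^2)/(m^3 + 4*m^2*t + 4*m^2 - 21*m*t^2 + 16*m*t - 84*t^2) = (m + 1)/(m + 4)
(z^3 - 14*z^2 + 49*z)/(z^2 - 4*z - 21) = z*(z - 7)/(z + 3)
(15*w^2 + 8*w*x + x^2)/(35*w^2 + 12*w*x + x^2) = (3*w + x)/(7*w + x)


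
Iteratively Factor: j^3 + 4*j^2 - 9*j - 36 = (j + 4)*(j^2 - 9) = (j - 3)*(j + 4)*(j + 3)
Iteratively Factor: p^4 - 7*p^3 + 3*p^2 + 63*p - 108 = (p - 3)*(p^3 - 4*p^2 - 9*p + 36) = (p - 3)*(p + 3)*(p^2 - 7*p + 12) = (p - 4)*(p - 3)*(p + 3)*(p - 3)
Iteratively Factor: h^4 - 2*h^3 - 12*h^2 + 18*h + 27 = (h + 1)*(h^3 - 3*h^2 - 9*h + 27) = (h + 1)*(h + 3)*(h^2 - 6*h + 9) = (h - 3)*(h + 1)*(h + 3)*(h - 3)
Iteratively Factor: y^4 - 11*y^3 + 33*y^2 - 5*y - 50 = (y - 2)*(y^3 - 9*y^2 + 15*y + 25) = (y - 2)*(y + 1)*(y^2 - 10*y + 25) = (y - 5)*(y - 2)*(y + 1)*(y - 5)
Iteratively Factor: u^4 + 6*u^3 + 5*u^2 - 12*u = (u)*(u^3 + 6*u^2 + 5*u - 12) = u*(u + 3)*(u^2 + 3*u - 4) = u*(u + 3)*(u + 4)*(u - 1)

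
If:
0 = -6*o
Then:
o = 0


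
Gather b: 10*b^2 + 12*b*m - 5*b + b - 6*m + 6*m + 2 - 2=10*b^2 + b*(12*m - 4)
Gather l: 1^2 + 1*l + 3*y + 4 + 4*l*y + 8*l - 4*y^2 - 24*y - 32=l*(4*y + 9) - 4*y^2 - 21*y - 27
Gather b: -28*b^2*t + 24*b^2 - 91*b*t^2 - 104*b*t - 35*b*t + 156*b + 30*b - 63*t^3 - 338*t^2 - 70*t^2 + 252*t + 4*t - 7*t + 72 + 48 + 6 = b^2*(24 - 28*t) + b*(-91*t^2 - 139*t + 186) - 63*t^3 - 408*t^2 + 249*t + 126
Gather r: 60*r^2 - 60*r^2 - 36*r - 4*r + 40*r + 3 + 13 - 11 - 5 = 0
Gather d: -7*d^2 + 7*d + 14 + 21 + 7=-7*d^2 + 7*d + 42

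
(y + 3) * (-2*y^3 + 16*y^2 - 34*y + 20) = -2*y^4 + 10*y^3 + 14*y^2 - 82*y + 60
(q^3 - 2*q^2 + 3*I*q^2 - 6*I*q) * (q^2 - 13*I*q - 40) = q^5 - 2*q^4 - 10*I*q^4 - q^3 + 20*I*q^3 + 2*q^2 - 120*I*q^2 + 240*I*q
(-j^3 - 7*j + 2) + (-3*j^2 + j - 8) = -j^3 - 3*j^2 - 6*j - 6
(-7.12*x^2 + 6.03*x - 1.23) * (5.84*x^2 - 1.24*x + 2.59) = -41.5808*x^4 + 44.044*x^3 - 33.1012*x^2 + 17.1429*x - 3.1857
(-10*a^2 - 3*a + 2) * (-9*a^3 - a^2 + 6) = 90*a^5 + 37*a^4 - 15*a^3 - 62*a^2 - 18*a + 12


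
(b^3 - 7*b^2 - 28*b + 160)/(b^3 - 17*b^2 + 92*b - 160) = (b + 5)/(b - 5)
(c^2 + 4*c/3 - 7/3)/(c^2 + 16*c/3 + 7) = (c - 1)/(c + 3)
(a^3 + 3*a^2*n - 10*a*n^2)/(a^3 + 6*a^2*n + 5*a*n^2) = (a - 2*n)/(a + n)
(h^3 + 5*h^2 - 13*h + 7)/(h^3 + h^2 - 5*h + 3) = (h + 7)/(h + 3)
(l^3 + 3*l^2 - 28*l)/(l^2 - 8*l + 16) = l*(l + 7)/(l - 4)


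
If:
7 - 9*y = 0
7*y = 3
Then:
No Solution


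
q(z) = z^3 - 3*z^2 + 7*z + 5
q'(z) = 3*z^2 - 6*z + 7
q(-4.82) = -210.42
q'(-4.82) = 105.62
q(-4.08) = -141.42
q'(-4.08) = 81.42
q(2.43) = 18.64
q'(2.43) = 10.13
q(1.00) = 10.00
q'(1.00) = 4.00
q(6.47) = 195.55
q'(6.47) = 93.76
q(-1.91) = -26.28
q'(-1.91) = 29.40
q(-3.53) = -101.08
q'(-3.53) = 65.56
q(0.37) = 7.23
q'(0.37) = 5.19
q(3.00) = 26.00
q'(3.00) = 16.00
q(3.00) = 26.00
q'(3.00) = 16.00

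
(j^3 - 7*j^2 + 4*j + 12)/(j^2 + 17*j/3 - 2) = 3*(j^3 - 7*j^2 + 4*j + 12)/(3*j^2 + 17*j - 6)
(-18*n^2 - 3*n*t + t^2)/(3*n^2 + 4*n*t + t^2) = (-6*n + t)/(n + t)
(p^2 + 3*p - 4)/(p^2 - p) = (p + 4)/p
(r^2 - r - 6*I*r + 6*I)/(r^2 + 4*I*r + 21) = (r^2 - r - 6*I*r + 6*I)/(r^2 + 4*I*r + 21)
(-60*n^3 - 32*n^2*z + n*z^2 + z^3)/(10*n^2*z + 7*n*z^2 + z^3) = (-6*n + z)/z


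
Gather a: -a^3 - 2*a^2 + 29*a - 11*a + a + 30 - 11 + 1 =-a^3 - 2*a^2 + 19*a + 20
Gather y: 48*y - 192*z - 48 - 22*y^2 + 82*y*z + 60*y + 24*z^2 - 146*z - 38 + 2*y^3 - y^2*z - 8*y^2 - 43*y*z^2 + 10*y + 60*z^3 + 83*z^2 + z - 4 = 2*y^3 + y^2*(-z - 30) + y*(-43*z^2 + 82*z + 118) + 60*z^3 + 107*z^2 - 337*z - 90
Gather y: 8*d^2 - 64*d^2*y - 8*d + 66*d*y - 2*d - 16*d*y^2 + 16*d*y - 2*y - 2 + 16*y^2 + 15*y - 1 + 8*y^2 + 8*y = 8*d^2 - 10*d + y^2*(24 - 16*d) + y*(-64*d^2 + 82*d + 21) - 3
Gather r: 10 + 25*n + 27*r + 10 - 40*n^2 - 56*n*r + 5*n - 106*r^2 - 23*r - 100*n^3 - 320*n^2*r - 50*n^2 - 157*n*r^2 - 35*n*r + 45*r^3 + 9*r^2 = -100*n^3 - 90*n^2 + 30*n + 45*r^3 + r^2*(-157*n - 97) + r*(-320*n^2 - 91*n + 4) + 20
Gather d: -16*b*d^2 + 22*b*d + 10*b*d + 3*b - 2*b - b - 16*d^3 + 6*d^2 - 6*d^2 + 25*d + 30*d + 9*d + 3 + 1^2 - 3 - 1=-16*b*d^2 - 16*d^3 + d*(32*b + 64)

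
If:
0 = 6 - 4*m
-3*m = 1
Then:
No Solution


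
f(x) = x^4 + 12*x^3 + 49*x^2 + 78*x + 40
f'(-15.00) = -6792.00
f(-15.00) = 20020.00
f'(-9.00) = -804.00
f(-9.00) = 1120.00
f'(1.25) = 264.56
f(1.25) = 239.94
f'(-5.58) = -42.89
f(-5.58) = 15.03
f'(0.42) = 125.81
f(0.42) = 82.32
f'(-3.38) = 3.58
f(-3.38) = 3.30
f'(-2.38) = -5.25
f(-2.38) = 2.23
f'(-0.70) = 25.67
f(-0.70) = 5.53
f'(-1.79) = -5.01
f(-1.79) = -1.18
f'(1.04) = 223.36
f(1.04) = 188.79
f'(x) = 4*x^3 + 36*x^2 + 98*x + 78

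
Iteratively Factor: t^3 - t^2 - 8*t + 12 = (t - 2)*(t^2 + t - 6) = (t - 2)^2*(t + 3)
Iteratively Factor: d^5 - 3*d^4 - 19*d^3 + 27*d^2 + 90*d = (d)*(d^4 - 3*d^3 - 19*d^2 + 27*d + 90) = d*(d - 3)*(d^3 - 19*d - 30) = d*(d - 5)*(d - 3)*(d^2 + 5*d + 6) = d*(d - 5)*(d - 3)*(d + 2)*(d + 3)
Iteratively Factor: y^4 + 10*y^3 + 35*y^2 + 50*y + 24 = (y + 2)*(y^3 + 8*y^2 + 19*y + 12) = (y + 2)*(y + 3)*(y^2 + 5*y + 4) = (y + 1)*(y + 2)*(y + 3)*(y + 4)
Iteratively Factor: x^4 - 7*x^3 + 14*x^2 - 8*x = (x)*(x^3 - 7*x^2 + 14*x - 8) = x*(x - 1)*(x^2 - 6*x + 8) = x*(x - 2)*(x - 1)*(x - 4)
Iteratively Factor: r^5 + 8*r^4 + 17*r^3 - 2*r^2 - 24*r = (r - 1)*(r^4 + 9*r^3 + 26*r^2 + 24*r) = (r - 1)*(r + 4)*(r^3 + 5*r^2 + 6*r) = (r - 1)*(r + 2)*(r + 4)*(r^2 + 3*r) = r*(r - 1)*(r + 2)*(r + 4)*(r + 3)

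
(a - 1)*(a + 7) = a^2 + 6*a - 7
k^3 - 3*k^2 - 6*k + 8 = (k - 4)*(k - 1)*(k + 2)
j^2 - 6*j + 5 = (j - 5)*(j - 1)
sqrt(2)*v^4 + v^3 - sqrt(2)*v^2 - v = v*(v - 1)*(v + 1)*(sqrt(2)*v + 1)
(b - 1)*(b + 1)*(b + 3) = b^3 + 3*b^2 - b - 3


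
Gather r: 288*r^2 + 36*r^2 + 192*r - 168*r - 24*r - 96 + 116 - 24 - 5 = 324*r^2 - 9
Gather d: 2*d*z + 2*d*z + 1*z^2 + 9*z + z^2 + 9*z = 4*d*z + 2*z^2 + 18*z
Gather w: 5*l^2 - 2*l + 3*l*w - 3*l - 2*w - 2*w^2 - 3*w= 5*l^2 - 5*l - 2*w^2 + w*(3*l - 5)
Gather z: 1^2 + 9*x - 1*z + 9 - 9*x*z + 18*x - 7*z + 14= 27*x + z*(-9*x - 8) + 24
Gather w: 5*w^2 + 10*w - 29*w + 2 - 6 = 5*w^2 - 19*w - 4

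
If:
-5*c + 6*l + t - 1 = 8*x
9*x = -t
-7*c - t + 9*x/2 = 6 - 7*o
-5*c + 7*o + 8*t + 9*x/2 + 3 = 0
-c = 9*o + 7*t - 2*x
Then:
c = 1629/9034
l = 34927/54204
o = 7359/9034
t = -4698/4517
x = 522/4517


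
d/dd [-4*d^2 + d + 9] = 1 - 8*d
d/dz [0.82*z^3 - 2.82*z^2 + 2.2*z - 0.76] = 2.46*z^2 - 5.64*z + 2.2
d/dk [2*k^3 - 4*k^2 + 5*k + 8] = 6*k^2 - 8*k + 5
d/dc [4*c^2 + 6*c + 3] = 8*c + 6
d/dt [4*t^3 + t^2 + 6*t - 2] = 12*t^2 + 2*t + 6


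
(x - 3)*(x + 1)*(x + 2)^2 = x^4 + 2*x^3 - 7*x^2 - 20*x - 12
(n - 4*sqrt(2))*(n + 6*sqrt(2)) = n^2 + 2*sqrt(2)*n - 48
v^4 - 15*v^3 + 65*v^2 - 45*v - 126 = (v - 7)*(v - 6)*(v - 3)*(v + 1)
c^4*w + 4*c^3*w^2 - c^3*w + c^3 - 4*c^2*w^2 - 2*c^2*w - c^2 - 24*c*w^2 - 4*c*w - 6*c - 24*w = (c - 3)*(c + 2)*(c + 4*w)*(c*w + 1)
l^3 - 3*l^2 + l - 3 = (l - 3)*(l - I)*(l + I)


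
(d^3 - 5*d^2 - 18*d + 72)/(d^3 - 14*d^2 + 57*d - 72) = (d^2 - 2*d - 24)/(d^2 - 11*d + 24)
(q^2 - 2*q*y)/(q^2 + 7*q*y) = (q - 2*y)/(q + 7*y)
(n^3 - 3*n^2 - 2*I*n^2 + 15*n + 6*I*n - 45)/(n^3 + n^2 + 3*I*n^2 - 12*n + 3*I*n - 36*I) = (n - 5*I)/(n + 4)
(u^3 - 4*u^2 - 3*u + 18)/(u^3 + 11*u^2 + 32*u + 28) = (u^2 - 6*u + 9)/(u^2 + 9*u + 14)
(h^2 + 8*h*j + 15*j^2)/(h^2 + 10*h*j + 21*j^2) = (h + 5*j)/(h + 7*j)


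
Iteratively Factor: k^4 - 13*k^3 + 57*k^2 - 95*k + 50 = (k - 5)*(k^3 - 8*k^2 + 17*k - 10) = (k - 5)*(k - 1)*(k^2 - 7*k + 10) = (k - 5)^2*(k - 1)*(k - 2)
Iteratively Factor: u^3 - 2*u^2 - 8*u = (u + 2)*(u^2 - 4*u) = u*(u + 2)*(u - 4)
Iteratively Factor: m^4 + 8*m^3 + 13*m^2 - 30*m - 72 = (m + 4)*(m^3 + 4*m^2 - 3*m - 18) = (m + 3)*(m + 4)*(m^2 + m - 6) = (m - 2)*(m + 3)*(m + 4)*(m + 3)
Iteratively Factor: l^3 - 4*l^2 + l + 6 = (l - 3)*(l^2 - l - 2) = (l - 3)*(l + 1)*(l - 2)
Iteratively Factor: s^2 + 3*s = (s + 3)*(s)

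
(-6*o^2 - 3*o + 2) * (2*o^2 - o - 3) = -12*o^4 + 25*o^2 + 7*o - 6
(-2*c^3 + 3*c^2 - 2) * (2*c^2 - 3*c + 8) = -4*c^5 + 12*c^4 - 25*c^3 + 20*c^2 + 6*c - 16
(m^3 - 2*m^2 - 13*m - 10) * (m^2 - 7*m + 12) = m^5 - 9*m^4 + 13*m^3 + 57*m^2 - 86*m - 120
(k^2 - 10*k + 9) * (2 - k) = -k^3 + 12*k^2 - 29*k + 18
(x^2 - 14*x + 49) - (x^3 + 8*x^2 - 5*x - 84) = -x^3 - 7*x^2 - 9*x + 133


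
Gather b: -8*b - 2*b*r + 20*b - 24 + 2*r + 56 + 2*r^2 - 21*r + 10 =b*(12 - 2*r) + 2*r^2 - 19*r + 42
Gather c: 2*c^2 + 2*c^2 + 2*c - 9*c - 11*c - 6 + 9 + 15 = 4*c^2 - 18*c + 18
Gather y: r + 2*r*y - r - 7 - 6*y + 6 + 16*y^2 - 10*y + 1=16*y^2 + y*(2*r - 16)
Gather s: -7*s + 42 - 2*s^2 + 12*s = -2*s^2 + 5*s + 42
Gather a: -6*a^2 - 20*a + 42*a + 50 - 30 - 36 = -6*a^2 + 22*a - 16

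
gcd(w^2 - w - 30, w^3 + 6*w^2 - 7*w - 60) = w + 5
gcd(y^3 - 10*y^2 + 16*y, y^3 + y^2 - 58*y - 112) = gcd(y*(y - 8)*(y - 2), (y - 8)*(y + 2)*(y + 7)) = y - 8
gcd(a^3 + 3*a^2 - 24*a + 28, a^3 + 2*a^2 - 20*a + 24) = a^2 - 4*a + 4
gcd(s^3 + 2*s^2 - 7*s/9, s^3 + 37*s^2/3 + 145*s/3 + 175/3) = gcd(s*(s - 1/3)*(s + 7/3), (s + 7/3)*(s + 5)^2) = s + 7/3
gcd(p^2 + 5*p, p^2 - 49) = 1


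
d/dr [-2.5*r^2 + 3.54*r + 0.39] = 3.54 - 5.0*r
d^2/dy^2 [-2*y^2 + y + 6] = -4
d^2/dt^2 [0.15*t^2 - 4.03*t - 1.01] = 0.300000000000000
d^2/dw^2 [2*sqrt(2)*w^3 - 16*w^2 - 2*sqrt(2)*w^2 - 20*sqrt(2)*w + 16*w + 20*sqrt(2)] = 12*sqrt(2)*w - 32 - 4*sqrt(2)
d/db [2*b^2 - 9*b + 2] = 4*b - 9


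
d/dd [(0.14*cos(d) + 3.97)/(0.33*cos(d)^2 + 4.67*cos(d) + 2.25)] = (0.0462*cos(d)^2 + 2.6202*cos(d) + 18.2249)*sin(d)/(0.1089*cos(d)^4 + 3.0822*cos(d)^3 + 23.2939*cos(d)^2 + 21.015*cos(d) + 5.0625)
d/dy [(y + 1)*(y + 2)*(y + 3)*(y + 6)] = 4*y^3 + 36*y^2 + 94*y + 72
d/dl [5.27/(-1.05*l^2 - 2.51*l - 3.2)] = (11.067*l + 13.2277)/(1.05*l^2 + 2.51*l + 3.2)^2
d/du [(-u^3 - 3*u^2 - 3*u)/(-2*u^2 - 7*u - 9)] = (2*u^4 + 14*u^3 + 42*u^2 + 54*u + 27)/(4*u^4 + 28*u^3 + 85*u^2 + 126*u + 81)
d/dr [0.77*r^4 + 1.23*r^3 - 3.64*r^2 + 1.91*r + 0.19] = 3.08*r^3 + 3.69*r^2 - 7.28*r + 1.91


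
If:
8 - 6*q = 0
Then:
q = 4/3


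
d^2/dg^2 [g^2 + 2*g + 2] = 2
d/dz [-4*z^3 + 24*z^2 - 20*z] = -12*z^2 + 48*z - 20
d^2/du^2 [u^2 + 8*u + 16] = 2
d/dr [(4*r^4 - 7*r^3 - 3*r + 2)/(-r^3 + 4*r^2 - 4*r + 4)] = 2*(-2*r^6 + 16*r^5 - 38*r^4 + 57*r^3 - 33*r^2 - 8*r - 2)/(r^6 - 8*r^5 + 24*r^4 - 40*r^3 + 48*r^2 - 32*r + 16)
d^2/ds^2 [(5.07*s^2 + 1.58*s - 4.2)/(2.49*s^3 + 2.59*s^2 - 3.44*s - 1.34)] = (62.869014*s^6 + 58.7769479999999*s^5 + 9.2179799999999*s^4 - 57.9394160000002*s^3 + 215.646588*s^2 + 173.340888*s - 124.914232)/(15.438249*s^9 + 48.174777*s^8 - 13.875525*s^7 - 140.659847*s^6 - 32.681364*s^5 + 133.847934*s^4 + 44.338732*s^3 - 33.61926*s^2 - 18.530592*s - 2.406104)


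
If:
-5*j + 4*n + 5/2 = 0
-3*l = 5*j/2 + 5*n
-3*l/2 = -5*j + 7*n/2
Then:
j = -1/8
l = 45/32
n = -25/32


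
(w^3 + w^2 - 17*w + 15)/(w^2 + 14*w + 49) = (w^3 + w^2 - 17*w + 15)/(w^2 + 14*w + 49)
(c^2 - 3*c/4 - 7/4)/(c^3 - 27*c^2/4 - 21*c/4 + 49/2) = (c + 1)/(c^2 - 5*c - 14)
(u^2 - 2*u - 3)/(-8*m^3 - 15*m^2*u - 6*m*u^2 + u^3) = (-u^2 + 2*u + 3)/(8*m^3 + 15*m^2*u + 6*m*u^2 - u^3)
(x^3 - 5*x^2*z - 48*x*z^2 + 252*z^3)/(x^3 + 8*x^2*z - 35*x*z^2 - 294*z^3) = (x - 6*z)/(x + 7*z)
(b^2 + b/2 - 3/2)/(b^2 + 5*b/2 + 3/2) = (b - 1)/(b + 1)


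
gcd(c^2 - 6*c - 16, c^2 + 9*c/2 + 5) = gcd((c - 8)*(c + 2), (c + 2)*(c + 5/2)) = c + 2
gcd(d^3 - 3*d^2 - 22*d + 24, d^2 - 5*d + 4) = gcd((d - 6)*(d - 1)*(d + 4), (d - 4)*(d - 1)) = d - 1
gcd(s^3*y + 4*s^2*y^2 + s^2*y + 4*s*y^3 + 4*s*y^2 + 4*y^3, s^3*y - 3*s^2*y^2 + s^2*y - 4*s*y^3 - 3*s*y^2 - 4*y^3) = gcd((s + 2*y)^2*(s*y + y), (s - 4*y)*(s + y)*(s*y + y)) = s*y + y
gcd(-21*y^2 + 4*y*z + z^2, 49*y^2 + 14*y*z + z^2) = 7*y + z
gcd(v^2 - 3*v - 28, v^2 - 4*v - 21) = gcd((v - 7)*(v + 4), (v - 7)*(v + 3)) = v - 7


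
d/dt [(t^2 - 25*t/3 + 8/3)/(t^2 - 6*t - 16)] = 7/(3*(t^2 + 4*t + 4))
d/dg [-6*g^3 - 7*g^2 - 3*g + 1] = -18*g^2 - 14*g - 3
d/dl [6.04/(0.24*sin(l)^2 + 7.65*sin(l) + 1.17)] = -(2.8992*sin(l) + 46.206)*cos(l)/(0.24*sin(l)^2 + 7.65*sin(l) + 1.17)^2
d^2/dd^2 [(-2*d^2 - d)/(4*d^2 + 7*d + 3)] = 2*(40*d^3 + 72*d^2 + 36*d + 3)/(64*d^6 + 336*d^5 + 732*d^4 + 847*d^3 + 549*d^2 + 189*d + 27)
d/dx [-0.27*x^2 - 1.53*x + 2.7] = -0.54*x - 1.53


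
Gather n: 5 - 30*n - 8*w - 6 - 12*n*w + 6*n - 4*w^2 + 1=n*(-12*w - 24) - 4*w^2 - 8*w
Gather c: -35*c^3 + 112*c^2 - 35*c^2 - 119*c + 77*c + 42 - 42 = -35*c^3 + 77*c^2 - 42*c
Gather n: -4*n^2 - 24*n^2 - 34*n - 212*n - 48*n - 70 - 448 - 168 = -28*n^2 - 294*n - 686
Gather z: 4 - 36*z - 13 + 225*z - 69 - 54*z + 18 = 135*z - 60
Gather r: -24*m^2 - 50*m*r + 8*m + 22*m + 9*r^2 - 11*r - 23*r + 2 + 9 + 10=-24*m^2 + 30*m + 9*r^2 + r*(-50*m - 34) + 21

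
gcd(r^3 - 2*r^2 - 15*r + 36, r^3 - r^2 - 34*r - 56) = r + 4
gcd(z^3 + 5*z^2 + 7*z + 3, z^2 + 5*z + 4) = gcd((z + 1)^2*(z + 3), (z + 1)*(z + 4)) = z + 1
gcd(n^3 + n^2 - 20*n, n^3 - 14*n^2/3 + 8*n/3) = n^2 - 4*n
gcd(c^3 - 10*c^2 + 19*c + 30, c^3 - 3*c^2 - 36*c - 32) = c + 1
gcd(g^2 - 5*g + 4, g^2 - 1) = g - 1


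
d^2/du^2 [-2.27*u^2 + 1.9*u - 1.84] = -4.54000000000000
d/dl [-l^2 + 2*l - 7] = 2 - 2*l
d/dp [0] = 0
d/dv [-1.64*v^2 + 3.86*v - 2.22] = 3.86 - 3.28*v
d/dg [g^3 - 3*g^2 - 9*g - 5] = 3*g^2 - 6*g - 9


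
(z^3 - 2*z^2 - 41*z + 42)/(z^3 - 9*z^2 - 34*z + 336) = (z - 1)/(z - 8)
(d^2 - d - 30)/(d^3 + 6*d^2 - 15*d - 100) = (d - 6)/(d^2 + d - 20)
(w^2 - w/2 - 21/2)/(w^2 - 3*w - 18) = (w - 7/2)/(w - 6)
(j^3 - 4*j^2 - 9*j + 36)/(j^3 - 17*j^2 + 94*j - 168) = (j^2 - 9)/(j^2 - 13*j + 42)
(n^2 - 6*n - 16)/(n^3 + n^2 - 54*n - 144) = (n + 2)/(n^2 + 9*n + 18)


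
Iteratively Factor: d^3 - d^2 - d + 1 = (d - 1)*(d^2 - 1) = (d - 1)*(d + 1)*(d - 1)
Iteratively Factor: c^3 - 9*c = (c + 3)*(c^2 - 3*c) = (c - 3)*(c + 3)*(c)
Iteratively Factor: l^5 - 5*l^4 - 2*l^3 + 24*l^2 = (l)*(l^4 - 5*l^3 - 2*l^2 + 24*l) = l*(l - 3)*(l^3 - 2*l^2 - 8*l) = l*(l - 4)*(l - 3)*(l^2 + 2*l) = l^2*(l - 4)*(l - 3)*(l + 2)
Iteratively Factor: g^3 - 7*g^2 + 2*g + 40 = (g - 4)*(g^2 - 3*g - 10) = (g - 5)*(g - 4)*(g + 2)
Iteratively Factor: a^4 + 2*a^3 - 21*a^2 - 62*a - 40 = (a + 4)*(a^3 - 2*a^2 - 13*a - 10) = (a + 1)*(a + 4)*(a^2 - 3*a - 10) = (a + 1)*(a + 2)*(a + 4)*(a - 5)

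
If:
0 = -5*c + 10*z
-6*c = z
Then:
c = 0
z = 0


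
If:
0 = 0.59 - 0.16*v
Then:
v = 3.69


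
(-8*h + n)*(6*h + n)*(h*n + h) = -48*h^3*n - 48*h^3 - 2*h^2*n^2 - 2*h^2*n + h*n^3 + h*n^2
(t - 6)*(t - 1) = t^2 - 7*t + 6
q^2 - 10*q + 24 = (q - 6)*(q - 4)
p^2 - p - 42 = (p - 7)*(p + 6)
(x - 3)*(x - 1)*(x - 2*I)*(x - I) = x^4 - 4*x^3 - 3*I*x^3 + x^2 + 12*I*x^2 + 8*x - 9*I*x - 6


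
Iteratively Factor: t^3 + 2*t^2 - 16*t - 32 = (t - 4)*(t^2 + 6*t + 8) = (t - 4)*(t + 2)*(t + 4)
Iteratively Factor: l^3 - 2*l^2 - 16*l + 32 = (l - 4)*(l^2 + 2*l - 8) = (l - 4)*(l - 2)*(l + 4)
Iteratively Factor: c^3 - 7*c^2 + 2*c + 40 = (c - 5)*(c^2 - 2*c - 8) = (c - 5)*(c - 4)*(c + 2)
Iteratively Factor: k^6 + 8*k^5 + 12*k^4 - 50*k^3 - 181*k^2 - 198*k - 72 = (k + 1)*(k^5 + 7*k^4 + 5*k^3 - 55*k^2 - 126*k - 72) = (k - 3)*(k + 1)*(k^4 + 10*k^3 + 35*k^2 + 50*k + 24) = (k - 3)*(k + 1)*(k + 3)*(k^3 + 7*k^2 + 14*k + 8) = (k - 3)*(k + 1)*(k + 3)*(k + 4)*(k^2 + 3*k + 2) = (k - 3)*(k + 1)*(k + 2)*(k + 3)*(k + 4)*(k + 1)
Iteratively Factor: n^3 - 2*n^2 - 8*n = (n)*(n^2 - 2*n - 8) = n*(n + 2)*(n - 4)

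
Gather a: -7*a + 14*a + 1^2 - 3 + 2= 7*a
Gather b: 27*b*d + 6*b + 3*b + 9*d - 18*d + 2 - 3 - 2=b*(27*d + 9) - 9*d - 3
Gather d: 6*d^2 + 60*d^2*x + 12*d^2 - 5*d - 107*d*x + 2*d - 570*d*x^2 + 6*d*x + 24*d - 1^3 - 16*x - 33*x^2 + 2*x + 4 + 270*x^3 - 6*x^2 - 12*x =d^2*(60*x + 18) + d*(-570*x^2 - 101*x + 21) + 270*x^3 - 39*x^2 - 26*x + 3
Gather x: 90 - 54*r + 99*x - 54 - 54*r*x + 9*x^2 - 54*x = -54*r + 9*x^2 + x*(45 - 54*r) + 36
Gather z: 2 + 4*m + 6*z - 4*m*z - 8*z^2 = 4*m - 8*z^2 + z*(6 - 4*m) + 2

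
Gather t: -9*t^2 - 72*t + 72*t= -9*t^2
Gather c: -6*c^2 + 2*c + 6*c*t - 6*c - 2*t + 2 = -6*c^2 + c*(6*t - 4) - 2*t + 2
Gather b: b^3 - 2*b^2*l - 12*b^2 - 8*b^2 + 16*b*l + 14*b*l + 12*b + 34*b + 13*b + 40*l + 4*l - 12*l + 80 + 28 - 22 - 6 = b^3 + b^2*(-2*l - 20) + b*(30*l + 59) + 32*l + 80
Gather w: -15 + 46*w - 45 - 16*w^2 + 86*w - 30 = -16*w^2 + 132*w - 90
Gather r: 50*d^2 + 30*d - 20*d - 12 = 50*d^2 + 10*d - 12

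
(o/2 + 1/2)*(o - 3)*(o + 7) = o^3/2 + 5*o^2/2 - 17*o/2 - 21/2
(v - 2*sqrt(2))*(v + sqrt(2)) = v^2 - sqrt(2)*v - 4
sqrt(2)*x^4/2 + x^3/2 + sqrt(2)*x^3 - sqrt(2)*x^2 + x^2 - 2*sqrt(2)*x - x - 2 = (x + 2)*(x - sqrt(2))*(x + sqrt(2)/2)*(sqrt(2)*x/2 + 1)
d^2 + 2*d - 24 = (d - 4)*(d + 6)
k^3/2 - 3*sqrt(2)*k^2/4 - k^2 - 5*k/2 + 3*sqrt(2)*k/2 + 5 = (k/2 + sqrt(2)/2)*(k - 2)*(k - 5*sqrt(2)/2)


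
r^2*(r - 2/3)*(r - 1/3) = r^4 - r^3 + 2*r^2/9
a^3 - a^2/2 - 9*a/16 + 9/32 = (a - 3/4)*(a - 1/2)*(a + 3/4)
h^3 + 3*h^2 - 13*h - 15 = (h - 3)*(h + 1)*(h + 5)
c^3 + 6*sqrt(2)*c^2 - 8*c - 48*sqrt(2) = (c - 2*sqrt(2))*(c + 2*sqrt(2))*(c + 6*sqrt(2))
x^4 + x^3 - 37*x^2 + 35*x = x*(x - 5)*(x - 1)*(x + 7)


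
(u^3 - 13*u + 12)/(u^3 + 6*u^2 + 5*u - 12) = (u - 3)/(u + 3)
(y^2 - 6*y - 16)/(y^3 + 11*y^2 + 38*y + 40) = (y - 8)/(y^2 + 9*y + 20)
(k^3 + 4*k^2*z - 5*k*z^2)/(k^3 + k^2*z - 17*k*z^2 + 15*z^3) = k/(k - 3*z)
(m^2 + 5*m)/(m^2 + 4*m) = (m + 5)/(m + 4)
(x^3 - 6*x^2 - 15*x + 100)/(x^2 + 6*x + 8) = (x^2 - 10*x + 25)/(x + 2)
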